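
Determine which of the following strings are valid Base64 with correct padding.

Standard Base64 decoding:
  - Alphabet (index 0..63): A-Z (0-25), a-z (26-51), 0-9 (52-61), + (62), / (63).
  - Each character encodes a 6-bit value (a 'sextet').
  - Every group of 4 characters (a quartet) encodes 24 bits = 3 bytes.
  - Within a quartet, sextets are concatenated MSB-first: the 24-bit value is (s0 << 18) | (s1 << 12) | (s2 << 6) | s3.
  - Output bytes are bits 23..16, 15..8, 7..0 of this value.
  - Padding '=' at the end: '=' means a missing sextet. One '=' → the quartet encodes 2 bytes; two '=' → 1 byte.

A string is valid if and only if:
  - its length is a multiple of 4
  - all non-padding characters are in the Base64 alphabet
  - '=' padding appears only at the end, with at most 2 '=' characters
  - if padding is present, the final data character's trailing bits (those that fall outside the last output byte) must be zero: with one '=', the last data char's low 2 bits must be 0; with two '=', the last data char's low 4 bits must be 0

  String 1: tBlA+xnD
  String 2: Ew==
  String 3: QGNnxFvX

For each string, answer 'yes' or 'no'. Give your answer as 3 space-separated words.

Answer: yes yes yes

Derivation:
String 1: 'tBlA+xnD' → valid
String 2: 'Ew==' → valid
String 3: 'QGNnxFvX' → valid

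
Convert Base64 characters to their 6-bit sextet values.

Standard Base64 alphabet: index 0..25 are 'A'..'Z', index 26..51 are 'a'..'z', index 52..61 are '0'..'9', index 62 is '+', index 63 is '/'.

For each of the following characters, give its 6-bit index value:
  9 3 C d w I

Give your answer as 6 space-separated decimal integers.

'9': 0..9 range, 52 + ord('9') − ord('0') = 61
'3': 0..9 range, 52 + ord('3') − ord('0') = 55
'C': A..Z range, ord('C') − ord('A') = 2
'd': a..z range, 26 + ord('d') − ord('a') = 29
'w': a..z range, 26 + ord('w') − ord('a') = 48
'I': A..Z range, ord('I') − ord('A') = 8

Answer: 61 55 2 29 48 8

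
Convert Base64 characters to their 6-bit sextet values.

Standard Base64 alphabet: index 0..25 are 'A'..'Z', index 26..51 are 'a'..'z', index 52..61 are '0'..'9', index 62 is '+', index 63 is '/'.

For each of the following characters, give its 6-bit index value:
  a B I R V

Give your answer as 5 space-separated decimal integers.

'a': a..z range, 26 + ord('a') − ord('a') = 26
'B': A..Z range, ord('B') − ord('A') = 1
'I': A..Z range, ord('I') − ord('A') = 8
'R': A..Z range, ord('R') − ord('A') = 17
'V': A..Z range, ord('V') − ord('A') = 21

Answer: 26 1 8 17 21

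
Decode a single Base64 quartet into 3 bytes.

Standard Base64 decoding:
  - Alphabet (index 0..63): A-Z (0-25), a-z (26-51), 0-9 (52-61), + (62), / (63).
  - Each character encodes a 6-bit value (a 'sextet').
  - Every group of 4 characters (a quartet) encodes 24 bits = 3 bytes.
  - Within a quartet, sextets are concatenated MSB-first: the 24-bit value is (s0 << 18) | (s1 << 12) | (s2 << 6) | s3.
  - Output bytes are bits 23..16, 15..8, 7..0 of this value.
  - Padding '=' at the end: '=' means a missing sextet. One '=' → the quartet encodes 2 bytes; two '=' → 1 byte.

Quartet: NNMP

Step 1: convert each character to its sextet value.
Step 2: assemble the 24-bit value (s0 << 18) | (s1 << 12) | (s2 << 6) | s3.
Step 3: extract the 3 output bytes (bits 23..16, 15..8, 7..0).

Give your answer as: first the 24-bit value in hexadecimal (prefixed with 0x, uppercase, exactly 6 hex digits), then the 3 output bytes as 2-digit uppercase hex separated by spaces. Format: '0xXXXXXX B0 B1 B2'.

Sextets: N=13, N=13, M=12, P=15
24-bit: (13<<18) | (13<<12) | (12<<6) | 15
      = 0x340000 | 0x00D000 | 0x000300 | 0x00000F
      = 0x34D30F
Bytes: (v>>16)&0xFF=34, (v>>8)&0xFF=D3, v&0xFF=0F

Answer: 0x34D30F 34 D3 0F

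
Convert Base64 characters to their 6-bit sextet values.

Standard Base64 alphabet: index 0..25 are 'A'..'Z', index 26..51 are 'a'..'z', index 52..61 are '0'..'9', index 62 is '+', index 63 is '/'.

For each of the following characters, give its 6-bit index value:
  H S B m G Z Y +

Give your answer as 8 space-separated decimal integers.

'H': A..Z range, ord('H') − ord('A') = 7
'S': A..Z range, ord('S') − ord('A') = 18
'B': A..Z range, ord('B') − ord('A') = 1
'm': a..z range, 26 + ord('m') − ord('a') = 38
'G': A..Z range, ord('G') − ord('A') = 6
'Z': A..Z range, ord('Z') − ord('A') = 25
'Y': A..Z range, ord('Y') − ord('A') = 24
'+': index 62

Answer: 7 18 1 38 6 25 24 62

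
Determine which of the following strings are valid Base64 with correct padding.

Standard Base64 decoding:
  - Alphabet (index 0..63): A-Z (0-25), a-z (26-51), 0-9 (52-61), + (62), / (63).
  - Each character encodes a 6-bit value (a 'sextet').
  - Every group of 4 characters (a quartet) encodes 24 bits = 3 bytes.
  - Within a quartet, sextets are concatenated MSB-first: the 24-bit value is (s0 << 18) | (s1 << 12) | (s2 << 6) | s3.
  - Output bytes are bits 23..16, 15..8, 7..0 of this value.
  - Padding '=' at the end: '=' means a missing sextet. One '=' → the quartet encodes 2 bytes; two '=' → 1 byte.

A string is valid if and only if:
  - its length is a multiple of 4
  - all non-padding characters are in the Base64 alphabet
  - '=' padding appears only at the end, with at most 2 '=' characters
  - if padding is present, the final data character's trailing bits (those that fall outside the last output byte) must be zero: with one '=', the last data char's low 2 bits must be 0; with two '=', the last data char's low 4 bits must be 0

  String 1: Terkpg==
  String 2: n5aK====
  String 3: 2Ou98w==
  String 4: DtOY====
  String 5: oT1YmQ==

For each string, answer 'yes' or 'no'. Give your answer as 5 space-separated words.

String 1: 'Terkpg==' → valid
String 2: 'n5aK====' → invalid (4 pad chars (max 2))
String 3: '2Ou98w==' → valid
String 4: 'DtOY====' → invalid (4 pad chars (max 2))
String 5: 'oT1YmQ==' → valid

Answer: yes no yes no yes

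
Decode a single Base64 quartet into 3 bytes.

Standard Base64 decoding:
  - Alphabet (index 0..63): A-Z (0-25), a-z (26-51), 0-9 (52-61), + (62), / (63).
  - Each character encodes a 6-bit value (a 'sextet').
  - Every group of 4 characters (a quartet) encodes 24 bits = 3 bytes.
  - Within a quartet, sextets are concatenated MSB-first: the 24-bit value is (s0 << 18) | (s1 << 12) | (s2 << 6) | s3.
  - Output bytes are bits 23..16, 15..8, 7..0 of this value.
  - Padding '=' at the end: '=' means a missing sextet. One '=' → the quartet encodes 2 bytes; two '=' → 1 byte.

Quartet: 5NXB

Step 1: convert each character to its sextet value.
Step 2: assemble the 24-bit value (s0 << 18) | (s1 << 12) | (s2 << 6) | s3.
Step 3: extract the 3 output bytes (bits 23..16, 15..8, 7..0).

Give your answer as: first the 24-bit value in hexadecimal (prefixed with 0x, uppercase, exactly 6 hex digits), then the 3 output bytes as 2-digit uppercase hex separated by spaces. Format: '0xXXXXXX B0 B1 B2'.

Answer: 0xE4D5C1 E4 D5 C1

Derivation:
Sextets: 5=57, N=13, X=23, B=1
24-bit: (57<<18) | (13<<12) | (23<<6) | 1
      = 0xE40000 | 0x00D000 | 0x0005C0 | 0x000001
      = 0xE4D5C1
Bytes: (v>>16)&0xFF=E4, (v>>8)&0xFF=D5, v&0xFF=C1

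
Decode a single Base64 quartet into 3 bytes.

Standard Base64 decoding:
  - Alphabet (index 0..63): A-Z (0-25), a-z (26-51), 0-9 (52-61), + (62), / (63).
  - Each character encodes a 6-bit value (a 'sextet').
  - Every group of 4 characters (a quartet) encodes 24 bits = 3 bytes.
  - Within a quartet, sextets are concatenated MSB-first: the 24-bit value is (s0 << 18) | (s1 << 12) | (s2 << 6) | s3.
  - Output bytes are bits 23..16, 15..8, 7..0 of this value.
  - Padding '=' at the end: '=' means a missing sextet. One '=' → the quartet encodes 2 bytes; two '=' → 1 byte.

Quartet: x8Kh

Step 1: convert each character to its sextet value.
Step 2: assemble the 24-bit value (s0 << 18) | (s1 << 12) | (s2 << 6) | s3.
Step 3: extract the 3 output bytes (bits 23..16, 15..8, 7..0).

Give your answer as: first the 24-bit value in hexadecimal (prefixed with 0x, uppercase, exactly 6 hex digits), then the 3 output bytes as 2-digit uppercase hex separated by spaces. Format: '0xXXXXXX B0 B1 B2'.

Sextets: x=49, 8=60, K=10, h=33
24-bit: (49<<18) | (60<<12) | (10<<6) | 33
      = 0xC40000 | 0x03C000 | 0x000280 | 0x000021
      = 0xC7C2A1
Bytes: (v>>16)&0xFF=C7, (v>>8)&0xFF=C2, v&0xFF=A1

Answer: 0xC7C2A1 C7 C2 A1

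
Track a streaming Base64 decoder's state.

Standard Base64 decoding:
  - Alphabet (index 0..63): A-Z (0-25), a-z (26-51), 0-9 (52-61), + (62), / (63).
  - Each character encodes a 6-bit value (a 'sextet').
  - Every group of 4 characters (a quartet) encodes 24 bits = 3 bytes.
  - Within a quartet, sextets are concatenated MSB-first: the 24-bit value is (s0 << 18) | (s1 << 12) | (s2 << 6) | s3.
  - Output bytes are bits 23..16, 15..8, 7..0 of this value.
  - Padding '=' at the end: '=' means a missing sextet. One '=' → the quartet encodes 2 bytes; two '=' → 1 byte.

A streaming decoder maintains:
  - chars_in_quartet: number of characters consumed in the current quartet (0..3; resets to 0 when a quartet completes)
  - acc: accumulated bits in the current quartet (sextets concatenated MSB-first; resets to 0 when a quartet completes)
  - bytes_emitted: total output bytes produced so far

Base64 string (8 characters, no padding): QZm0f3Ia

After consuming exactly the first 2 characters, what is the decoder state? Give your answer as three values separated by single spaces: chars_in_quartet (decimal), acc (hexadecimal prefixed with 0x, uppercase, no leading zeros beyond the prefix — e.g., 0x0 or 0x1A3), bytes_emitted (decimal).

After char 0 ('Q'=16): chars_in_quartet=1 acc=0x10 bytes_emitted=0
After char 1 ('Z'=25): chars_in_quartet=2 acc=0x419 bytes_emitted=0

Answer: 2 0x419 0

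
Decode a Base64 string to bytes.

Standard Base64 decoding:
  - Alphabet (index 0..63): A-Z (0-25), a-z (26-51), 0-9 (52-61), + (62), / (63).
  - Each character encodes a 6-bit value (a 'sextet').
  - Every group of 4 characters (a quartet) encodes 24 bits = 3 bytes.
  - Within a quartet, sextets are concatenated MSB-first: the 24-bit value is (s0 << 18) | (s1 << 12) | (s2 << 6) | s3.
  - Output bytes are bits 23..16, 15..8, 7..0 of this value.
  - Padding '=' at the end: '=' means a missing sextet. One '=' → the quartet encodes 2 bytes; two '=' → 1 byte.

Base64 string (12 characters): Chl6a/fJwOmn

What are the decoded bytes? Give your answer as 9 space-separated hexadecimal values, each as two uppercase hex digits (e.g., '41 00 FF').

After char 0 ('C'=2): chars_in_quartet=1 acc=0x2 bytes_emitted=0
After char 1 ('h'=33): chars_in_quartet=2 acc=0xA1 bytes_emitted=0
After char 2 ('l'=37): chars_in_quartet=3 acc=0x2865 bytes_emitted=0
After char 3 ('6'=58): chars_in_quartet=4 acc=0xA197A -> emit 0A 19 7A, reset; bytes_emitted=3
After char 4 ('a'=26): chars_in_quartet=1 acc=0x1A bytes_emitted=3
After char 5 ('/'=63): chars_in_quartet=2 acc=0x6BF bytes_emitted=3
After char 6 ('f'=31): chars_in_quartet=3 acc=0x1AFDF bytes_emitted=3
After char 7 ('J'=9): chars_in_quartet=4 acc=0x6BF7C9 -> emit 6B F7 C9, reset; bytes_emitted=6
After char 8 ('w'=48): chars_in_quartet=1 acc=0x30 bytes_emitted=6
After char 9 ('O'=14): chars_in_quartet=2 acc=0xC0E bytes_emitted=6
After char 10 ('m'=38): chars_in_quartet=3 acc=0x303A6 bytes_emitted=6
After char 11 ('n'=39): chars_in_quartet=4 acc=0xC0E9A7 -> emit C0 E9 A7, reset; bytes_emitted=9

Answer: 0A 19 7A 6B F7 C9 C0 E9 A7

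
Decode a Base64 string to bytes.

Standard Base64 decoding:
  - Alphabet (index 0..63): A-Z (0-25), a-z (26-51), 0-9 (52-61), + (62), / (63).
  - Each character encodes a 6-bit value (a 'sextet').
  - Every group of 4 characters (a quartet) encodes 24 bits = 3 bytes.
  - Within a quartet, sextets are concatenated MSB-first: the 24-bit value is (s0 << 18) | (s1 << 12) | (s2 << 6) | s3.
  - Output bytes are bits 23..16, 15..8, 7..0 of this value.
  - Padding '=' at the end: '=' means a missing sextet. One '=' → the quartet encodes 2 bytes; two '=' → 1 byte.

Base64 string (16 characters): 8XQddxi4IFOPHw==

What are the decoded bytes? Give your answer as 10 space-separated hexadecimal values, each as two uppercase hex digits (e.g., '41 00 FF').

After char 0 ('8'=60): chars_in_quartet=1 acc=0x3C bytes_emitted=0
After char 1 ('X'=23): chars_in_quartet=2 acc=0xF17 bytes_emitted=0
After char 2 ('Q'=16): chars_in_quartet=3 acc=0x3C5D0 bytes_emitted=0
After char 3 ('d'=29): chars_in_quartet=4 acc=0xF1741D -> emit F1 74 1D, reset; bytes_emitted=3
After char 4 ('d'=29): chars_in_quartet=1 acc=0x1D bytes_emitted=3
After char 5 ('x'=49): chars_in_quartet=2 acc=0x771 bytes_emitted=3
After char 6 ('i'=34): chars_in_quartet=3 acc=0x1DC62 bytes_emitted=3
After char 7 ('4'=56): chars_in_quartet=4 acc=0x7718B8 -> emit 77 18 B8, reset; bytes_emitted=6
After char 8 ('I'=8): chars_in_quartet=1 acc=0x8 bytes_emitted=6
After char 9 ('F'=5): chars_in_quartet=2 acc=0x205 bytes_emitted=6
After char 10 ('O'=14): chars_in_quartet=3 acc=0x814E bytes_emitted=6
After char 11 ('P'=15): chars_in_quartet=4 acc=0x20538F -> emit 20 53 8F, reset; bytes_emitted=9
After char 12 ('H'=7): chars_in_quartet=1 acc=0x7 bytes_emitted=9
After char 13 ('w'=48): chars_in_quartet=2 acc=0x1F0 bytes_emitted=9
Padding '==': partial quartet acc=0x1F0 -> emit 1F; bytes_emitted=10

Answer: F1 74 1D 77 18 B8 20 53 8F 1F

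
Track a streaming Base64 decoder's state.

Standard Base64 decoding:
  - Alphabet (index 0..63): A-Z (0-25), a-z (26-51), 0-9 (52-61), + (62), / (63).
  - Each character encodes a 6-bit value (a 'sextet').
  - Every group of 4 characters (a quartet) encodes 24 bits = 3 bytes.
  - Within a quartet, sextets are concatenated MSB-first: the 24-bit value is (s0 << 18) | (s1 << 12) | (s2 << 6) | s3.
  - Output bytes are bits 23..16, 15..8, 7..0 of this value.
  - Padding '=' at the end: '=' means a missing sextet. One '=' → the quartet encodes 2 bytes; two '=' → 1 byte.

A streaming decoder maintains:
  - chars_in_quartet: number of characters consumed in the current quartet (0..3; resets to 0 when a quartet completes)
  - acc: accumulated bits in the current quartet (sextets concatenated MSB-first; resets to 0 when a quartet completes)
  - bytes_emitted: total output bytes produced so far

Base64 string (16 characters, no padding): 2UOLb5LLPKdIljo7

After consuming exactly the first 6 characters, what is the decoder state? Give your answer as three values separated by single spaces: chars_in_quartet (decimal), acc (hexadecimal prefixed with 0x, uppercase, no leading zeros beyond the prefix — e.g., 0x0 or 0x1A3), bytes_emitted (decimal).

Answer: 2 0x6F9 3

Derivation:
After char 0 ('2'=54): chars_in_quartet=1 acc=0x36 bytes_emitted=0
After char 1 ('U'=20): chars_in_quartet=2 acc=0xD94 bytes_emitted=0
After char 2 ('O'=14): chars_in_quartet=3 acc=0x3650E bytes_emitted=0
After char 3 ('L'=11): chars_in_quartet=4 acc=0xD9438B -> emit D9 43 8B, reset; bytes_emitted=3
After char 4 ('b'=27): chars_in_quartet=1 acc=0x1B bytes_emitted=3
After char 5 ('5'=57): chars_in_quartet=2 acc=0x6F9 bytes_emitted=3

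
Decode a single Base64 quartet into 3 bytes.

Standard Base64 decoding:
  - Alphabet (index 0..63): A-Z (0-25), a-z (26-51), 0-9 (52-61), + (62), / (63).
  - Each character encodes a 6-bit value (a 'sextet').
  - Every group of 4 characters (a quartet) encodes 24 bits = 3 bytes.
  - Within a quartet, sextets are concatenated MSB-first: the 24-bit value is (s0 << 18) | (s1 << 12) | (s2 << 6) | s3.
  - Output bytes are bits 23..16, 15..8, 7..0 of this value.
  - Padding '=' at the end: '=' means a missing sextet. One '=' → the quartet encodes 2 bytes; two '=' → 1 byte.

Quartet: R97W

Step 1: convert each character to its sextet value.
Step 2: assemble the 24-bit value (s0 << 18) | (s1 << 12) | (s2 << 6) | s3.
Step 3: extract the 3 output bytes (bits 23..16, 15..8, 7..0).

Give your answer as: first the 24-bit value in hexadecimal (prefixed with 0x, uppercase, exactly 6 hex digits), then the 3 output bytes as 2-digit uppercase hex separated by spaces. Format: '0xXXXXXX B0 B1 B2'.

Sextets: R=17, 9=61, 7=59, W=22
24-bit: (17<<18) | (61<<12) | (59<<6) | 22
      = 0x440000 | 0x03D000 | 0x000EC0 | 0x000016
      = 0x47DED6
Bytes: (v>>16)&0xFF=47, (v>>8)&0xFF=DE, v&0xFF=D6

Answer: 0x47DED6 47 DE D6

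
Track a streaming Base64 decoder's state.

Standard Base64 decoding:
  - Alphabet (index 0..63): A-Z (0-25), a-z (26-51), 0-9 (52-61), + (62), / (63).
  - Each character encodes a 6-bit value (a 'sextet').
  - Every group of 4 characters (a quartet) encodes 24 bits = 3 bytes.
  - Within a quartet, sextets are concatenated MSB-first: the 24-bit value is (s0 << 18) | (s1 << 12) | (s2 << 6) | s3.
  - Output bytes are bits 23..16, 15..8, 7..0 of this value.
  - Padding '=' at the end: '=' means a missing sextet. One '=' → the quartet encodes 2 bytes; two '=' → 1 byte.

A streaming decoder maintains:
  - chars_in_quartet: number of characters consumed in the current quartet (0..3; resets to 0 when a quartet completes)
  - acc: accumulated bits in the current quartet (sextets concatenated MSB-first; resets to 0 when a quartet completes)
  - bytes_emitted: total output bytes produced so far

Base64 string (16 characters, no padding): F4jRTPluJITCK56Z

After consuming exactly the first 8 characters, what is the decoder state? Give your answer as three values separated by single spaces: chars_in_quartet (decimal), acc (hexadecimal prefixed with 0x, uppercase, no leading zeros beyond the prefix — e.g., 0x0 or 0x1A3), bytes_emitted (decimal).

After char 0 ('F'=5): chars_in_quartet=1 acc=0x5 bytes_emitted=0
After char 1 ('4'=56): chars_in_quartet=2 acc=0x178 bytes_emitted=0
After char 2 ('j'=35): chars_in_quartet=3 acc=0x5E23 bytes_emitted=0
After char 3 ('R'=17): chars_in_quartet=4 acc=0x1788D1 -> emit 17 88 D1, reset; bytes_emitted=3
After char 4 ('T'=19): chars_in_quartet=1 acc=0x13 bytes_emitted=3
After char 5 ('P'=15): chars_in_quartet=2 acc=0x4CF bytes_emitted=3
After char 6 ('l'=37): chars_in_quartet=3 acc=0x133E5 bytes_emitted=3
After char 7 ('u'=46): chars_in_quartet=4 acc=0x4CF96E -> emit 4C F9 6E, reset; bytes_emitted=6

Answer: 0 0x0 6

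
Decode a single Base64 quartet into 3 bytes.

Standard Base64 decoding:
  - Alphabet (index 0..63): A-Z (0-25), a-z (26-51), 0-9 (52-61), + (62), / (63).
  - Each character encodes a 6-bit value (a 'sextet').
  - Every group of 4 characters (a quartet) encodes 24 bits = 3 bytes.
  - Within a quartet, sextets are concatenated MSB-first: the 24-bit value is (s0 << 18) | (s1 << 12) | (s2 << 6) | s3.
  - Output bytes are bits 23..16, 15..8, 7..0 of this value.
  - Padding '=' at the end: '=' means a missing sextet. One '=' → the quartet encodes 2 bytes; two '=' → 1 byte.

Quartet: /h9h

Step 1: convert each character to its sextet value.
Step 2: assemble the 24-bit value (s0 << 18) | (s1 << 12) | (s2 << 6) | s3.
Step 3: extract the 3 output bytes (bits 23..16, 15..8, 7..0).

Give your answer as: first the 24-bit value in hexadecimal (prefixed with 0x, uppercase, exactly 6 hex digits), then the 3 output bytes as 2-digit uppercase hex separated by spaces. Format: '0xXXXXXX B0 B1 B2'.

Answer: 0xFE1F61 FE 1F 61

Derivation:
Sextets: /=63, h=33, 9=61, h=33
24-bit: (63<<18) | (33<<12) | (61<<6) | 33
      = 0xFC0000 | 0x021000 | 0x000F40 | 0x000021
      = 0xFE1F61
Bytes: (v>>16)&0xFF=FE, (v>>8)&0xFF=1F, v&0xFF=61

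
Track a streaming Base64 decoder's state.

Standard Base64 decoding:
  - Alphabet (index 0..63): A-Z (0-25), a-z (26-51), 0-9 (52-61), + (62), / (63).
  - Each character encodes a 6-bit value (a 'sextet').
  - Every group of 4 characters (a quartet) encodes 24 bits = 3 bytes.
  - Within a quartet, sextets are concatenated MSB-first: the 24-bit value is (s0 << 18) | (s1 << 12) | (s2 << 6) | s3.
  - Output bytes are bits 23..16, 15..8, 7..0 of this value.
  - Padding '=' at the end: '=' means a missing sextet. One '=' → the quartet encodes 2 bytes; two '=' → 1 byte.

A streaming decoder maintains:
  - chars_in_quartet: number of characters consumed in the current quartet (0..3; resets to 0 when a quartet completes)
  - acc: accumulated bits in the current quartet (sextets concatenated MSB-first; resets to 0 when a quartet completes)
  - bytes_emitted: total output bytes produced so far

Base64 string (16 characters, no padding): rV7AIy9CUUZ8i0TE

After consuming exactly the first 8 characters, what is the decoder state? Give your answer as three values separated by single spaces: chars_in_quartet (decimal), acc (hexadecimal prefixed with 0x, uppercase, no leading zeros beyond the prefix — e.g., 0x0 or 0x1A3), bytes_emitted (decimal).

After char 0 ('r'=43): chars_in_quartet=1 acc=0x2B bytes_emitted=0
After char 1 ('V'=21): chars_in_quartet=2 acc=0xAD5 bytes_emitted=0
After char 2 ('7'=59): chars_in_quartet=3 acc=0x2B57B bytes_emitted=0
After char 3 ('A'=0): chars_in_quartet=4 acc=0xAD5EC0 -> emit AD 5E C0, reset; bytes_emitted=3
After char 4 ('I'=8): chars_in_quartet=1 acc=0x8 bytes_emitted=3
After char 5 ('y'=50): chars_in_quartet=2 acc=0x232 bytes_emitted=3
After char 6 ('9'=61): chars_in_quartet=3 acc=0x8CBD bytes_emitted=3
After char 7 ('C'=2): chars_in_quartet=4 acc=0x232F42 -> emit 23 2F 42, reset; bytes_emitted=6

Answer: 0 0x0 6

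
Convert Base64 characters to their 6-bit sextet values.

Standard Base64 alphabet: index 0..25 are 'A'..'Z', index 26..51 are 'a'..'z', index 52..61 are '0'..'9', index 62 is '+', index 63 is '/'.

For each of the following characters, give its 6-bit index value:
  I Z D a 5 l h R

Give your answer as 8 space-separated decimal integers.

Answer: 8 25 3 26 57 37 33 17

Derivation:
'I': A..Z range, ord('I') − ord('A') = 8
'Z': A..Z range, ord('Z') − ord('A') = 25
'D': A..Z range, ord('D') − ord('A') = 3
'a': a..z range, 26 + ord('a') − ord('a') = 26
'5': 0..9 range, 52 + ord('5') − ord('0') = 57
'l': a..z range, 26 + ord('l') − ord('a') = 37
'h': a..z range, 26 + ord('h') − ord('a') = 33
'R': A..Z range, ord('R') − ord('A') = 17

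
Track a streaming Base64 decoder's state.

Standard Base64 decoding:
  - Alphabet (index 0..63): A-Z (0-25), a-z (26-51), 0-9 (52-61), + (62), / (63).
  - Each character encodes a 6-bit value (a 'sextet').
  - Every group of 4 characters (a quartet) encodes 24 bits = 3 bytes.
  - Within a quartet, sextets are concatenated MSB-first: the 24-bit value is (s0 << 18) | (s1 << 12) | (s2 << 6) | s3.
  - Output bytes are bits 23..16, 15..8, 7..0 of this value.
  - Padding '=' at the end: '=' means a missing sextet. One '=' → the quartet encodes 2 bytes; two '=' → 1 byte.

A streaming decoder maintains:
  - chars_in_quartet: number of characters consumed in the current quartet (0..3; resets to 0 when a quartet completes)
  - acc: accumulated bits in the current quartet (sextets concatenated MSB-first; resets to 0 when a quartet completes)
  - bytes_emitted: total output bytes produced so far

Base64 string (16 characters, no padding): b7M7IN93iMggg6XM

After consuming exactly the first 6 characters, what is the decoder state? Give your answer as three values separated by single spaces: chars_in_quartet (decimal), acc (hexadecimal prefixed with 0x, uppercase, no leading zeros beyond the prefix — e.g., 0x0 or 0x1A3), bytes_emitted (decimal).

After char 0 ('b'=27): chars_in_quartet=1 acc=0x1B bytes_emitted=0
After char 1 ('7'=59): chars_in_quartet=2 acc=0x6FB bytes_emitted=0
After char 2 ('M'=12): chars_in_quartet=3 acc=0x1BECC bytes_emitted=0
After char 3 ('7'=59): chars_in_quartet=4 acc=0x6FB33B -> emit 6F B3 3B, reset; bytes_emitted=3
After char 4 ('I'=8): chars_in_quartet=1 acc=0x8 bytes_emitted=3
After char 5 ('N'=13): chars_in_quartet=2 acc=0x20D bytes_emitted=3

Answer: 2 0x20D 3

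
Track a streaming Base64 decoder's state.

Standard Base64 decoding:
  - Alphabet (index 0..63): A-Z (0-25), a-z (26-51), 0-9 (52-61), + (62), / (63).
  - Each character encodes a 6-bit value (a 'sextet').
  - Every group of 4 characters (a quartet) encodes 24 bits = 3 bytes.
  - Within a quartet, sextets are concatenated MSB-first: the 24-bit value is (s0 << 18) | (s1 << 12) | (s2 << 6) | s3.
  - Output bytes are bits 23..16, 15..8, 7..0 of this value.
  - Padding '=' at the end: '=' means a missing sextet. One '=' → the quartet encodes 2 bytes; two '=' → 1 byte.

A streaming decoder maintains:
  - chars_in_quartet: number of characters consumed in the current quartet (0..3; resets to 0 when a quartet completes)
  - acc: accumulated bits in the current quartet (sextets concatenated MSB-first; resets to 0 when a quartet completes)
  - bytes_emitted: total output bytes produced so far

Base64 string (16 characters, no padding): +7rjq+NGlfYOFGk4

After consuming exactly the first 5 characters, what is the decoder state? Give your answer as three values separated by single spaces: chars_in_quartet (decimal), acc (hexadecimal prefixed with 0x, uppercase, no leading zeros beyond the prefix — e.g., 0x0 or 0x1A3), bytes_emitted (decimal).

After char 0 ('+'=62): chars_in_quartet=1 acc=0x3E bytes_emitted=0
After char 1 ('7'=59): chars_in_quartet=2 acc=0xFBB bytes_emitted=0
After char 2 ('r'=43): chars_in_quartet=3 acc=0x3EEEB bytes_emitted=0
After char 3 ('j'=35): chars_in_quartet=4 acc=0xFBBAE3 -> emit FB BA E3, reset; bytes_emitted=3
After char 4 ('q'=42): chars_in_quartet=1 acc=0x2A bytes_emitted=3

Answer: 1 0x2A 3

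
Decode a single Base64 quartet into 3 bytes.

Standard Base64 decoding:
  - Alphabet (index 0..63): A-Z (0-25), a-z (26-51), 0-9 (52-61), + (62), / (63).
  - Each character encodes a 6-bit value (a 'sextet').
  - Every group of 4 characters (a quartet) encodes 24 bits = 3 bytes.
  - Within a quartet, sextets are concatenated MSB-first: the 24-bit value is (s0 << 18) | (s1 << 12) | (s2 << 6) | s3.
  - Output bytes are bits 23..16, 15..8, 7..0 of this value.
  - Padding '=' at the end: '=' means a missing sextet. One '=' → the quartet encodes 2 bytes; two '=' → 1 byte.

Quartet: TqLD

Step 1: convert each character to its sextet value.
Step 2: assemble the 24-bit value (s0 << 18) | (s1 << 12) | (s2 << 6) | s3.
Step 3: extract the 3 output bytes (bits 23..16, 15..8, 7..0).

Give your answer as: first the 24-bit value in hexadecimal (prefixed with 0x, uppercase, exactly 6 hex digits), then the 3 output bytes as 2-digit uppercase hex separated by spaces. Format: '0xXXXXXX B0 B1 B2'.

Sextets: T=19, q=42, L=11, D=3
24-bit: (19<<18) | (42<<12) | (11<<6) | 3
      = 0x4C0000 | 0x02A000 | 0x0002C0 | 0x000003
      = 0x4EA2C3
Bytes: (v>>16)&0xFF=4E, (v>>8)&0xFF=A2, v&0xFF=C3

Answer: 0x4EA2C3 4E A2 C3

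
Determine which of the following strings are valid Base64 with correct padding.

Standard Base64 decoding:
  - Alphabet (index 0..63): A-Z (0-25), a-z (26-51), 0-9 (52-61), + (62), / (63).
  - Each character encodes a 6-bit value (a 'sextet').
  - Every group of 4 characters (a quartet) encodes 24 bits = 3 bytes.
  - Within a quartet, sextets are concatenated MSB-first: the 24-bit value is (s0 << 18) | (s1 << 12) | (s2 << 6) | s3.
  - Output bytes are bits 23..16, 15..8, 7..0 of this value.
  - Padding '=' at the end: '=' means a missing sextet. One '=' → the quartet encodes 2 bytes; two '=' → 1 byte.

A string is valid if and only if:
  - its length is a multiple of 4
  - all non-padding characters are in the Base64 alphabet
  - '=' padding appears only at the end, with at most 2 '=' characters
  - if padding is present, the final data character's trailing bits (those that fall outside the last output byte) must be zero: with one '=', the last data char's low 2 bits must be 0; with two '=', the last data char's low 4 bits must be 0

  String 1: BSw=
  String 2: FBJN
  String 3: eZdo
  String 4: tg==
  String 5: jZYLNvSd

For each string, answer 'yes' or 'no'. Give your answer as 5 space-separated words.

String 1: 'BSw=' → valid
String 2: 'FBJN' → valid
String 3: 'eZdo' → valid
String 4: 'tg==' → valid
String 5: 'jZYLNvSd' → valid

Answer: yes yes yes yes yes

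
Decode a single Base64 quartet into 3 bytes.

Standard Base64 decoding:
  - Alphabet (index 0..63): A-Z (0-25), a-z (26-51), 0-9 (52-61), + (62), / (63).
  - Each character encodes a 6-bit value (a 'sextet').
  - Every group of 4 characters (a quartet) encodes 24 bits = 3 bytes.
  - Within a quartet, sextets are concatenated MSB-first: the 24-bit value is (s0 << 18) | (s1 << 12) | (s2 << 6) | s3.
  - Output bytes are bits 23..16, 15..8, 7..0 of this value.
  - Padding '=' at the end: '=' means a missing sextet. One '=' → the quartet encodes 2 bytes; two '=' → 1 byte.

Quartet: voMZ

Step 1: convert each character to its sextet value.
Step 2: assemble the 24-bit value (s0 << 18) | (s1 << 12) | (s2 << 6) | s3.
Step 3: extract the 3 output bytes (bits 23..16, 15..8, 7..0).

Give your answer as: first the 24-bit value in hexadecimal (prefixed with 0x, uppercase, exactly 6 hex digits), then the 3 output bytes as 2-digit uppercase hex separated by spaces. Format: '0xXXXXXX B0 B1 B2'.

Answer: 0xBE8319 BE 83 19

Derivation:
Sextets: v=47, o=40, M=12, Z=25
24-bit: (47<<18) | (40<<12) | (12<<6) | 25
      = 0xBC0000 | 0x028000 | 0x000300 | 0x000019
      = 0xBE8319
Bytes: (v>>16)&0xFF=BE, (v>>8)&0xFF=83, v&0xFF=19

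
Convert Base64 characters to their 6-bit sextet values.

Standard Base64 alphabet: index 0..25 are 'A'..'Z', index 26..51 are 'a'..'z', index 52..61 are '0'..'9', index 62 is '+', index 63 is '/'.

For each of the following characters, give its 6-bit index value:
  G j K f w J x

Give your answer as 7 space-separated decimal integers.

'G': A..Z range, ord('G') − ord('A') = 6
'j': a..z range, 26 + ord('j') − ord('a') = 35
'K': A..Z range, ord('K') − ord('A') = 10
'f': a..z range, 26 + ord('f') − ord('a') = 31
'w': a..z range, 26 + ord('w') − ord('a') = 48
'J': A..Z range, ord('J') − ord('A') = 9
'x': a..z range, 26 + ord('x') − ord('a') = 49

Answer: 6 35 10 31 48 9 49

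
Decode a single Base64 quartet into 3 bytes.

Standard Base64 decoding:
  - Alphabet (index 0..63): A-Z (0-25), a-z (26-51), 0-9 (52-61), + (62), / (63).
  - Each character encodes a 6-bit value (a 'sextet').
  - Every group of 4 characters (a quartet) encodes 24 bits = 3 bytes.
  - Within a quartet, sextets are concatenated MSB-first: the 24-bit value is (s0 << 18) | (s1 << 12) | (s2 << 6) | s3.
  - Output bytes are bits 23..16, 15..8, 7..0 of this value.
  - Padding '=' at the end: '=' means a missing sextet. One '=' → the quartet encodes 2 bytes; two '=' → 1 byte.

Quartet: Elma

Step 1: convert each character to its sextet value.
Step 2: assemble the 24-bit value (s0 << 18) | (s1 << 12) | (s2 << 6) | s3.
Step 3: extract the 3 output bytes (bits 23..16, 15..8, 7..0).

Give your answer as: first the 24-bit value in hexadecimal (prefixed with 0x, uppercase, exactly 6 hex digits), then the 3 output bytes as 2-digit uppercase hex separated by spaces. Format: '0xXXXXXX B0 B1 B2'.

Sextets: E=4, l=37, m=38, a=26
24-bit: (4<<18) | (37<<12) | (38<<6) | 26
      = 0x100000 | 0x025000 | 0x000980 | 0x00001A
      = 0x12599A
Bytes: (v>>16)&0xFF=12, (v>>8)&0xFF=59, v&0xFF=9A

Answer: 0x12599A 12 59 9A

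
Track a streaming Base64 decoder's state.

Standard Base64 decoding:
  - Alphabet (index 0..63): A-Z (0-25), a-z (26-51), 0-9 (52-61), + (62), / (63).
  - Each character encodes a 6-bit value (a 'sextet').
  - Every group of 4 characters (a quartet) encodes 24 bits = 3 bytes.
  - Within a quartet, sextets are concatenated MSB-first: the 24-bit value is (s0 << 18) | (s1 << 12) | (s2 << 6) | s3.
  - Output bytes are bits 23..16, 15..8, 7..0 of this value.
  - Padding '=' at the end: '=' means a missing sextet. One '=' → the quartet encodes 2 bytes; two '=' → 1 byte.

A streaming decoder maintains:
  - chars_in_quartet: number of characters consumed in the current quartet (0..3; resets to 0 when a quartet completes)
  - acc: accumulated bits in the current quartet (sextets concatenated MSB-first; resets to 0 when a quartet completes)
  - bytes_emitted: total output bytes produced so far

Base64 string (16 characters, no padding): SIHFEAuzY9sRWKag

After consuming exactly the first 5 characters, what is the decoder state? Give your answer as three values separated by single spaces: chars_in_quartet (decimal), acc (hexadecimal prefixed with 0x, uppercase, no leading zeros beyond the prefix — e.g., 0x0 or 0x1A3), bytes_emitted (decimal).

Answer: 1 0x4 3

Derivation:
After char 0 ('S'=18): chars_in_quartet=1 acc=0x12 bytes_emitted=0
After char 1 ('I'=8): chars_in_quartet=2 acc=0x488 bytes_emitted=0
After char 2 ('H'=7): chars_in_quartet=3 acc=0x12207 bytes_emitted=0
After char 3 ('F'=5): chars_in_quartet=4 acc=0x4881C5 -> emit 48 81 C5, reset; bytes_emitted=3
After char 4 ('E'=4): chars_in_quartet=1 acc=0x4 bytes_emitted=3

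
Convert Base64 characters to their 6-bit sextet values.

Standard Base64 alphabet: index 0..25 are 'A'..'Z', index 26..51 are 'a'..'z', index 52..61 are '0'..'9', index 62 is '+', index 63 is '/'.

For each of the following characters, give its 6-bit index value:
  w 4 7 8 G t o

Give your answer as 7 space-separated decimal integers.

Answer: 48 56 59 60 6 45 40

Derivation:
'w': a..z range, 26 + ord('w') − ord('a') = 48
'4': 0..9 range, 52 + ord('4') − ord('0') = 56
'7': 0..9 range, 52 + ord('7') − ord('0') = 59
'8': 0..9 range, 52 + ord('8') − ord('0') = 60
'G': A..Z range, ord('G') − ord('A') = 6
't': a..z range, 26 + ord('t') − ord('a') = 45
'o': a..z range, 26 + ord('o') − ord('a') = 40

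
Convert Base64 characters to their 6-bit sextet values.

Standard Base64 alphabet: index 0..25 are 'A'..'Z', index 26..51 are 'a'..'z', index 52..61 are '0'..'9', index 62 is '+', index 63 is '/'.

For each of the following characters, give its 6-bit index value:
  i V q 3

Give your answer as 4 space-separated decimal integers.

'i': a..z range, 26 + ord('i') − ord('a') = 34
'V': A..Z range, ord('V') − ord('A') = 21
'q': a..z range, 26 + ord('q') − ord('a') = 42
'3': 0..9 range, 52 + ord('3') − ord('0') = 55

Answer: 34 21 42 55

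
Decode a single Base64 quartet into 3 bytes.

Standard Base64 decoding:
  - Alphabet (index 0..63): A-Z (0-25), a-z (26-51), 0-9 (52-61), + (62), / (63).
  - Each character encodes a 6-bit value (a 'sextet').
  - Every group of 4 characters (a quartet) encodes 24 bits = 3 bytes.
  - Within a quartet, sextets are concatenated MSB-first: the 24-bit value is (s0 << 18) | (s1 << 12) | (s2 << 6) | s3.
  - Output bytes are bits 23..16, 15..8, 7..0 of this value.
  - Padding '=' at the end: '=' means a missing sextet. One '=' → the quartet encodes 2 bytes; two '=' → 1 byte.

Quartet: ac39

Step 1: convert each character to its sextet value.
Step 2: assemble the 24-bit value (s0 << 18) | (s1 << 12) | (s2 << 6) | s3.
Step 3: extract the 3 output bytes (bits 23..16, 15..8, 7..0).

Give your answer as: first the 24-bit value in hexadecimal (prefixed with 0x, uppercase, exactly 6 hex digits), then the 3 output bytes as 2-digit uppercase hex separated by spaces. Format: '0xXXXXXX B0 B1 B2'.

Sextets: a=26, c=28, 3=55, 9=61
24-bit: (26<<18) | (28<<12) | (55<<6) | 61
      = 0x680000 | 0x01C000 | 0x000DC0 | 0x00003D
      = 0x69CDFD
Bytes: (v>>16)&0xFF=69, (v>>8)&0xFF=CD, v&0xFF=FD

Answer: 0x69CDFD 69 CD FD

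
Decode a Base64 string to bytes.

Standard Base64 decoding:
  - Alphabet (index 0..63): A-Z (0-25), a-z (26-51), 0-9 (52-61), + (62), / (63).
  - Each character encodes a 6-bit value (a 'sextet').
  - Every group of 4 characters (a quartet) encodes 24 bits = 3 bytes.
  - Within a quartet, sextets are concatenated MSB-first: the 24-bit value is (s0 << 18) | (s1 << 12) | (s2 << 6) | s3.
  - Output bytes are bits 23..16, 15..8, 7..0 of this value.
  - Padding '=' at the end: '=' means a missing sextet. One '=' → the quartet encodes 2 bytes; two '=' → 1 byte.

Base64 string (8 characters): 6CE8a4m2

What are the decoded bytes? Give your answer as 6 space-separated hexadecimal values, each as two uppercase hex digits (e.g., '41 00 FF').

Answer: E8 21 3C 6B 89 B6

Derivation:
After char 0 ('6'=58): chars_in_quartet=1 acc=0x3A bytes_emitted=0
After char 1 ('C'=2): chars_in_quartet=2 acc=0xE82 bytes_emitted=0
After char 2 ('E'=4): chars_in_quartet=3 acc=0x3A084 bytes_emitted=0
After char 3 ('8'=60): chars_in_quartet=4 acc=0xE8213C -> emit E8 21 3C, reset; bytes_emitted=3
After char 4 ('a'=26): chars_in_quartet=1 acc=0x1A bytes_emitted=3
After char 5 ('4'=56): chars_in_quartet=2 acc=0x6B8 bytes_emitted=3
After char 6 ('m'=38): chars_in_quartet=3 acc=0x1AE26 bytes_emitted=3
After char 7 ('2'=54): chars_in_quartet=4 acc=0x6B89B6 -> emit 6B 89 B6, reset; bytes_emitted=6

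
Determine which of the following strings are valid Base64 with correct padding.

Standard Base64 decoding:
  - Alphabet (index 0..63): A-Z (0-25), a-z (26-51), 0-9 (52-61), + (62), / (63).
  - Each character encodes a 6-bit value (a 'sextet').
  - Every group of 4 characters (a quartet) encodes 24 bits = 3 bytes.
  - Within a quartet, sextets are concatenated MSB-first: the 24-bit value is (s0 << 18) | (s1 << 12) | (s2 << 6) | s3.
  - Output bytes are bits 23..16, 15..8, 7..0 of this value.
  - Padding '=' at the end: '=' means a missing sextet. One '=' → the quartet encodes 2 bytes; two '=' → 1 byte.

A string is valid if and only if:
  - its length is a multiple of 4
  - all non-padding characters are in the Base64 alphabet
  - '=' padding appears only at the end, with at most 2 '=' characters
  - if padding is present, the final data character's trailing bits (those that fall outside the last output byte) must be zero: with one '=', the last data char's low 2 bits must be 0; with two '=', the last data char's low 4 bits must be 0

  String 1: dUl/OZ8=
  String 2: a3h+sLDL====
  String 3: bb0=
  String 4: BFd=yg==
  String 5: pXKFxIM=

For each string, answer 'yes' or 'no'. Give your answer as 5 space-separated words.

String 1: 'dUl/OZ8=' → valid
String 2: 'a3h+sLDL====' → invalid (4 pad chars (max 2))
String 3: 'bb0=' → valid
String 4: 'BFd=yg==' → invalid (bad char(s): ['=']; '=' in middle)
String 5: 'pXKFxIM=' → valid

Answer: yes no yes no yes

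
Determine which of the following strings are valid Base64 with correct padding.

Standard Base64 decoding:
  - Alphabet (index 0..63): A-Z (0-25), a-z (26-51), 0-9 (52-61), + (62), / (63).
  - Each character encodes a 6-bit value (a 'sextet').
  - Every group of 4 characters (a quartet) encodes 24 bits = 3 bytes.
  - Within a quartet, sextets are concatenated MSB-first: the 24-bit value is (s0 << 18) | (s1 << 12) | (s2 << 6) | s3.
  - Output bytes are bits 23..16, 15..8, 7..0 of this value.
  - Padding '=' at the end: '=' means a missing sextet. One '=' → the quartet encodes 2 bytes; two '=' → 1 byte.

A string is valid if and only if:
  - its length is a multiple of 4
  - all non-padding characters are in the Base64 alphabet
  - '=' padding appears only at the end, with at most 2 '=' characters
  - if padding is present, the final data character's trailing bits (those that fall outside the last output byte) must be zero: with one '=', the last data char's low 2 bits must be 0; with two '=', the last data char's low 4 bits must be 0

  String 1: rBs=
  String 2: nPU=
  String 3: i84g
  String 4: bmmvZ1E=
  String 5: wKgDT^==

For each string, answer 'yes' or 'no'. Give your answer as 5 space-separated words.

Answer: yes yes yes yes no

Derivation:
String 1: 'rBs=' → valid
String 2: 'nPU=' → valid
String 3: 'i84g' → valid
String 4: 'bmmvZ1E=' → valid
String 5: 'wKgDT^==' → invalid (bad char(s): ['^'])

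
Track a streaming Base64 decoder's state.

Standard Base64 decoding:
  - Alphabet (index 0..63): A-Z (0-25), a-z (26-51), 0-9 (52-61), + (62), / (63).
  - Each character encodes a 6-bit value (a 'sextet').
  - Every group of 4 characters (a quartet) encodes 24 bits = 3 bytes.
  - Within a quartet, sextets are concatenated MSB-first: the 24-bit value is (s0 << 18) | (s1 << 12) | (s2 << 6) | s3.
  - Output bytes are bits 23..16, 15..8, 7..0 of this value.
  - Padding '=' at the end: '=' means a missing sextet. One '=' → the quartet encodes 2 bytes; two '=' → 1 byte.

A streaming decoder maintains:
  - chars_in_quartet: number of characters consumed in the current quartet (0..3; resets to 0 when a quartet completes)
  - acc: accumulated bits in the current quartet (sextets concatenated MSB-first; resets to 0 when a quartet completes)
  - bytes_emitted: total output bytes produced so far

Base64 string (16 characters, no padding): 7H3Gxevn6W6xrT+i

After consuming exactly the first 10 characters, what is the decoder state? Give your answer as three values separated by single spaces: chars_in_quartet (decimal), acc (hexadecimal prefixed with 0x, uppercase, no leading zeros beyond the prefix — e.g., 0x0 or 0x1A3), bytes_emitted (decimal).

After char 0 ('7'=59): chars_in_quartet=1 acc=0x3B bytes_emitted=0
After char 1 ('H'=7): chars_in_quartet=2 acc=0xEC7 bytes_emitted=0
After char 2 ('3'=55): chars_in_quartet=3 acc=0x3B1F7 bytes_emitted=0
After char 3 ('G'=6): chars_in_quartet=4 acc=0xEC7DC6 -> emit EC 7D C6, reset; bytes_emitted=3
After char 4 ('x'=49): chars_in_quartet=1 acc=0x31 bytes_emitted=3
After char 5 ('e'=30): chars_in_quartet=2 acc=0xC5E bytes_emitted=3
After char 6 ('v'=47): chars_in_quartet=3 acc=0x317AF bytes_emitted=3
After char 7 ('n'=39): chars_in_quartet=4 acc=0xC5EBE7 -> emit C5 EB E7, reset; bytes_emitted=6
After char 8 ('6'=58): chars_in_quartet=1 acc=0x3A bytes_emitted=6
After char 9 ('W'=22): chars_in_quartet=2 acc=0xE96 bytes_emitted=6

Answer: 2 0xE96 6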